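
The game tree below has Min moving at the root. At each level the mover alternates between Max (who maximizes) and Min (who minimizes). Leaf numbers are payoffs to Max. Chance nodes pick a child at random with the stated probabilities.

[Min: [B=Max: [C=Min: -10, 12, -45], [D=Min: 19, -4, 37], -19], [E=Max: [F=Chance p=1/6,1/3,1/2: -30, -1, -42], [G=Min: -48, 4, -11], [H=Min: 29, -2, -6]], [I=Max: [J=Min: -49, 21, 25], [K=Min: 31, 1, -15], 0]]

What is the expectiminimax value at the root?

C (Min): min(-10, 12, -45) = -45
D (Min): min(19, -4, 37) = -4
B (Max): max(-45, -4, -19) = -4
F (Chance): 1/6·-30 + 1/3·-1 + 1/2·-42 = -26.33
G (Min): min(-48, 4, -11) = -48
H (Min): min(29, -2, -6) = -6
E (Max): max(-26.33, -48, -6) = -6
J (Min): min(-49, 21, 25) = -49
K (Min): min(31, 1, -15) = -15
I (Max): max(-49, -15, 0) = 0
Root (Min): min(-4, -6, 0) = -6

-6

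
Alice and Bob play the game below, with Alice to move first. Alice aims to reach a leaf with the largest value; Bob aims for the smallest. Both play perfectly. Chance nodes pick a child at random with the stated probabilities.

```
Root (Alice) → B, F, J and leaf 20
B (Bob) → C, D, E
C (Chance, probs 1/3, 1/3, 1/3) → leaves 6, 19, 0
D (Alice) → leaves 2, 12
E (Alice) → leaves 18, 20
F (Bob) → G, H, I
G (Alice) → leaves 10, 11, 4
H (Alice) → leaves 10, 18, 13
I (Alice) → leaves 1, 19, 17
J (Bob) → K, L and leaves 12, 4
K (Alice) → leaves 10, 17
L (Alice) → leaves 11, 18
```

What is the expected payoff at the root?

20

C (Chance): 1/3·6 + 1/3·19 + 1/3·0 = 8.33
D (Alice): max(2, 12) = 12
E (Alice): max(18, 20) = 20
B (Bob): min(8.33, 12, 20) = 8.33
G (Alice): max(10, 11, 4) = 11
H (Alice): max(10, 18, 13) = 18
I (Alice): max(1, 19, 17) = 19
F (Bob): min(11, 18, 19) = 11
K (Alice): max(10, 17) = 17
L (Alice): max(11, 18) = 18
J (Bob): min(17, 18, 12, 4) = 4
Root (Alice): max(8.33, 11, 4, 20) = 20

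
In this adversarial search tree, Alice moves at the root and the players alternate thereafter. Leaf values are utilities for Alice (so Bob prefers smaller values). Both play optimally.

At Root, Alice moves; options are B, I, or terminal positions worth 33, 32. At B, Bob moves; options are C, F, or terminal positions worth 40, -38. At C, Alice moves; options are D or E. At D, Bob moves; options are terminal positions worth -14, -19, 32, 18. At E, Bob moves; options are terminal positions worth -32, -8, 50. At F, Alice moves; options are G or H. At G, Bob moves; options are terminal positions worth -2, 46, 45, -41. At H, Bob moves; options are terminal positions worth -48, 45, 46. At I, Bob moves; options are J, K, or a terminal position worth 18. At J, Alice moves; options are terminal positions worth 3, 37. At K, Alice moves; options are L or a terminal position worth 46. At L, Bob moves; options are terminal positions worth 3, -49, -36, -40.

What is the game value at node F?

G: min(-2, 46, 45, -41) = -41
H: min(-48, 45, 46) = -48
F: max(-41, -48) = -41

-41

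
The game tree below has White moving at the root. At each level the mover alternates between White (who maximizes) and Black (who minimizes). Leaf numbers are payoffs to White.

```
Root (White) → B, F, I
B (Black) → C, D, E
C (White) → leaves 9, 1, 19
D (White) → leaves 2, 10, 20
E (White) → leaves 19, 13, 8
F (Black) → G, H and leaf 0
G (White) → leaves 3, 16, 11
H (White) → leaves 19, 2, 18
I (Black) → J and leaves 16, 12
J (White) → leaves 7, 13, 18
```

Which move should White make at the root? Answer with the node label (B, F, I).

B

C (White): max(9, 1, 19) = 19
D (White): max(2, 10, 20) = 20
E (White): max(19, 13, 8) = 19
B (Black): min(19, 20, 19) = 19
G (White): max(3, 16, 11) = 16
H (White): max(19, 2, 18) = 19
F (Black): min(16, 19, 0) = 0
J (White): max(7, 13, 18) = 18
I (Black): min(18, 16, 12) = 12
Root (White): max(19, 0, 12) = 19
White picks the child with the highest value: B (value 19).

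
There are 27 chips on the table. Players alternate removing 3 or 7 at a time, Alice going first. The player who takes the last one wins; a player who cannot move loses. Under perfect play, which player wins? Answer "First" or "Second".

First

Mark each pile size as W (mover wins) or L (mover loses):
i:   0  1  2  3  4  5  6  7  8  9 10 11 12 13 14 15 16 17 18 19 20 21 22 23 24 25 26 27
     L  L  L  W  W  W  L  W  W  W  L  L  L  W  W  W  L  W  W  W  L  L  L  W  W  W  L  W
Position 27 is W, so the first player wins.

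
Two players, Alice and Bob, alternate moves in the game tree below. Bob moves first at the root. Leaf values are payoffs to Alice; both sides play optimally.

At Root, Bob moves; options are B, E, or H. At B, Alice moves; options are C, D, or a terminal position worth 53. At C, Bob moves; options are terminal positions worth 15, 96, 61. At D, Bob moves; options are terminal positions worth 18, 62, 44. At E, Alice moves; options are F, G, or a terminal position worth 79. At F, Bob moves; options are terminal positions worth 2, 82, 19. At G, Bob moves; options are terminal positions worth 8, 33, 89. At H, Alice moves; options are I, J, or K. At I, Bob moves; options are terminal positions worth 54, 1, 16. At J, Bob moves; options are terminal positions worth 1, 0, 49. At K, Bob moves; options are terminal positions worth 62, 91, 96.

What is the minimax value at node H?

62

I: min(54, 1, 16) = 1
J: min(1, 0, 49) = 0
K: min(62, 91, 96) = 62
H: max(1, 0, 62) = 62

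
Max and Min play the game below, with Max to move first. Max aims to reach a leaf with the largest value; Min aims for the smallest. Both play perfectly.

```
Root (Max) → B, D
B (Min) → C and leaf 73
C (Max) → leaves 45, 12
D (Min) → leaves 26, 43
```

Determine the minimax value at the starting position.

C (Max): max(45, 12) = 45
B (Min): min(45, 73) = 45
D (Min): min(26, 43) = 26
Root (Max): max(45, 26) = 45

45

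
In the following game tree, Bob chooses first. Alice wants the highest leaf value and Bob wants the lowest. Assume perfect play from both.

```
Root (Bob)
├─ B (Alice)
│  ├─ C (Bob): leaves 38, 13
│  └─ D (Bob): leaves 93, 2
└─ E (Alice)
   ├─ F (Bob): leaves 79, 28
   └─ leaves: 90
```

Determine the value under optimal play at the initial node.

C (Bob): min(38, 13) = 13
D (Bob): min(93, 2) = 2
B (Alice): max(13, 2) = 13
F (Bob): min(79, 28) = 28
E (Alice): max(28, 90) = 90
Root (Bob): min(13, 90) = 13

13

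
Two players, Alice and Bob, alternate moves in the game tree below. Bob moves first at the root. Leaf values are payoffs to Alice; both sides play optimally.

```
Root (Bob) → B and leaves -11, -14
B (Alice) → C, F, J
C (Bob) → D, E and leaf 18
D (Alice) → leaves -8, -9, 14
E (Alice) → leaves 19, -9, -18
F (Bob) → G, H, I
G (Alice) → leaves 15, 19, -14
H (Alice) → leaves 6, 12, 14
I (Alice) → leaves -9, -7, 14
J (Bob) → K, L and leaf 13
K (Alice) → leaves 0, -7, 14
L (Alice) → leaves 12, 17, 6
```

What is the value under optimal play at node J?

13

K: max(0, -7, 14) = 14
L: max(12, 17, 6) = 17
J: min(14, 17, 13) = 13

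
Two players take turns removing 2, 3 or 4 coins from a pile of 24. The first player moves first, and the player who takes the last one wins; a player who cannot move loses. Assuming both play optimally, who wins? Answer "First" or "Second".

Second

W/L table (W = player to move can force a win):
i:   0  1  2  3  4  5  6  7  8  9 10 11 12 13 14 15 16 17 18 19 20 21 22 23 24
     L  L  W  W  W  W  L  L  W  W  W  W  L  L  W  W  W  W  L  L  W  W  W  W  L
Position 24 is L, so the second player wins.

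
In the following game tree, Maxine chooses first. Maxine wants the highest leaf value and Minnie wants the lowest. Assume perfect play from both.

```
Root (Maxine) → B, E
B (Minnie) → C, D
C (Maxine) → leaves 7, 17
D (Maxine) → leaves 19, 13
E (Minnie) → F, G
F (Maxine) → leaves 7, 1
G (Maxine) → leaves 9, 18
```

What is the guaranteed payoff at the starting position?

17

C (Maxine): max(7, 17) = 17
D (Maxine): max(19, 13) = 19
B (Minnie): min(17, 19) = 17
F (Maxine): max(7, 1) = 7
G (Maxine): max(9, 18) = 18
E (Minnie): min(7, 18) = 7
Root (Maxine): max(17, 7) = 17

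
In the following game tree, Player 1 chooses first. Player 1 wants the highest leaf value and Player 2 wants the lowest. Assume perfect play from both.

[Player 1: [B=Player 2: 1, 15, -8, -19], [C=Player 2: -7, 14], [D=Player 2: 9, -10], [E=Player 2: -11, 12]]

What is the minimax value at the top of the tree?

B (Player 2): min(1, 15, -8, -19) = -19
C (Player 2): min(-7, 14) = -7
D (Player 2): min(9, -10) = -10
E (Player 2): min(-11, 12) = -11
Root (Player 1): max(-19, -7, -10, -11) = -7

-7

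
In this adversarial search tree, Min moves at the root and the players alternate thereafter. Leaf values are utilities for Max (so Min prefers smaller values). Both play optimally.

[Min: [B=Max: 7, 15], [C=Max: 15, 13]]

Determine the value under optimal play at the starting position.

B (Max): max(7, 15) = 15
C (Max): max(15, 13) = 15
Root (Min): min(15, 15) = 15

15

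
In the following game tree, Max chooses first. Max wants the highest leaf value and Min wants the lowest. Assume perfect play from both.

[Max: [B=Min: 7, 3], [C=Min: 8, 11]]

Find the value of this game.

B (Min): min(7, 3) = 3
C (Min): min(8, 11) = 8
Root (Max): max(3, 8) = 8

8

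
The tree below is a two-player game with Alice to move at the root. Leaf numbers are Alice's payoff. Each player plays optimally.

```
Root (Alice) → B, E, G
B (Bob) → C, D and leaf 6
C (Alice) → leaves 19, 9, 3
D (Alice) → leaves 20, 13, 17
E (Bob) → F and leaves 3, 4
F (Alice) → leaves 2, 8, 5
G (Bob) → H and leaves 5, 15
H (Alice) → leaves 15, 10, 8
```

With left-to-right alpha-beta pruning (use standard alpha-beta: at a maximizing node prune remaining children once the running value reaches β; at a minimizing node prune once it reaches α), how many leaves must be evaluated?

C [α=-∞,β=+∞]: v=19
D [α=-∞,β=19]: v=20 after child 1 ≥ β → β-cutoff, skip 2
B [α=-∞,β=+∞]: v=6
F [α=6,β=+∞]: v=8
E [α=6,β=+∞]: v=3 after child 2 ≤ α → α-cutoff, skip 1
H [α=6,β=+∞]: v=15
G [α=6,β=+∞]: v=5 after child 2 ≤ α → α-cutoff, skip 1
Root [α=-∞,β=+∞]: v=6
Leaves evaluated: 13 of 17.

13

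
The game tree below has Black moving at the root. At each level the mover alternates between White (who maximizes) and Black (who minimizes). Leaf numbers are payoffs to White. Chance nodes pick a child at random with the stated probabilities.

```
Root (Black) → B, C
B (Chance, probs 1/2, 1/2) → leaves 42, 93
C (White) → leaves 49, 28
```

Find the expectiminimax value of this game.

49

B (Chance): 1/2·42 + 1/2·93 = 67.5
C (White): max(49, 28) = 49
Root (Black): min(67.5, 49) = 49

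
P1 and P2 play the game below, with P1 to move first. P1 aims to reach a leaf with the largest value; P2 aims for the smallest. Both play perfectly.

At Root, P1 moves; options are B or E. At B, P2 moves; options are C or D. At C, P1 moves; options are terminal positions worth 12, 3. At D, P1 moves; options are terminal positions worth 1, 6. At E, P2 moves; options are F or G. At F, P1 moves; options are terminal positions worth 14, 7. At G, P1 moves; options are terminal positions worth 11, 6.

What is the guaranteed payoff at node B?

6

C: max(12, 3) = 12
D: max(1, 6) = 6
B: min(12, 6) = 6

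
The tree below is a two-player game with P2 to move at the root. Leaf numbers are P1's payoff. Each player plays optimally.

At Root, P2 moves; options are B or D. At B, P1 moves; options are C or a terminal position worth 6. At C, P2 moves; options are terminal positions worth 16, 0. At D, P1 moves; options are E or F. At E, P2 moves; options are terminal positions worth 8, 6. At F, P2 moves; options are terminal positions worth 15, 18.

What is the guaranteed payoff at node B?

6

C: min(16, 0) = 0
B: max(0, 6) = 6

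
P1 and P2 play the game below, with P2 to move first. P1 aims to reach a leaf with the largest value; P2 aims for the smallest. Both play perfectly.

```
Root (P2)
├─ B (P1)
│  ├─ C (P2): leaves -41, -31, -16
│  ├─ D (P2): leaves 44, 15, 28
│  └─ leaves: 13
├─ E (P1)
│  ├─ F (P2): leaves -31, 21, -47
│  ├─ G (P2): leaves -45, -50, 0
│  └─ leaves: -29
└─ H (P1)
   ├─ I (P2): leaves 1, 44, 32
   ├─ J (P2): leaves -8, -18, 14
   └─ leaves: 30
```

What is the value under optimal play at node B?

15

C: min(-41, -31, -16) = -41
D: min(44, 15, 28) = 15
B: max(-41, 15, 13) = 15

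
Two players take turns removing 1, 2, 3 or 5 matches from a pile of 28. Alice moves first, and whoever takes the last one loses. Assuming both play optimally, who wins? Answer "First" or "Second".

First

W/L table (W = player to move can force a win):
i:   0  1  2  3  4  5  6  7  8  9 10 11 12 13 14 15 16 17 18 19 20 21 22 23 24 25 26 27 28
     W  L  W  W  W  L  W  W  W  L  W  W  W  L  W  W  W  L  W  W  W  L  W  W  W  L  W  W  W
Position 28 is W, so the first player wins.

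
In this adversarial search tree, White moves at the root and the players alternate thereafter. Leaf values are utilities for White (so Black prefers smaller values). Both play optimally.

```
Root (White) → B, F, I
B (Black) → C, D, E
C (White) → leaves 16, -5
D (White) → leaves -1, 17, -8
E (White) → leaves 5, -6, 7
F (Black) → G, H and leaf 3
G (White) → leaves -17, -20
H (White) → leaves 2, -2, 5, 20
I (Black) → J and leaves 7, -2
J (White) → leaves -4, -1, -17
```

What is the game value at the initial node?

7

C (White): max(16, -5) = 16
D (White): max(-1, 17, -8) = 17
E (White): max(5, -6, 7) = 7
B (Black): min(16, 17, 7) = 7
G (White): max(-17, -20) = -17
H (White): max(2, -2, 5, 20) = 20
F (Black): min(-17, 20, 3) = -17
J (White): max(-4, -1, -17) = -1
I (Black): min(-1, 7, -2) = -2
Root (White): max(7, -17, -2) = 7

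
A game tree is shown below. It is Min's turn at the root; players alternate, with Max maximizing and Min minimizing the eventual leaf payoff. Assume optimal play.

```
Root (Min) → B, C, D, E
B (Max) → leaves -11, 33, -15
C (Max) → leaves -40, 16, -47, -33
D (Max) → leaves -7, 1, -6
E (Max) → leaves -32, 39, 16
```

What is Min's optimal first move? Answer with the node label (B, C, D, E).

D

B (Max): max(-11, 33, -15) = 33
C (Max): max(-40, 16, -47, -33) = 16
D (Max): max(-7, 1, -6) = 1
E (Max): max(-32, 39, 16) = 39
Root (Min): min(33, 16, 1, 39) = 1
Min picks the child with the lowest value: D (value 1).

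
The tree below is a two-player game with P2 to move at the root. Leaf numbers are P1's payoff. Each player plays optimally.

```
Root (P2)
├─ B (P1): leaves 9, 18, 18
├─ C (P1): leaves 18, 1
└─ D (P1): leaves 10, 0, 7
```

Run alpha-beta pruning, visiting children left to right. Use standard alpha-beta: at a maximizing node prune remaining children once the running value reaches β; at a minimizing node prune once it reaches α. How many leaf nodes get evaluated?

B [α=-∞,β=+∞]: v=18
C [α=-∞,β=18]: v=18 after child 1 ≥ β → β-cutoff, skip 1
D [α=-∞,β=18]: v=10
Root [α=-∞,β=+∞]: v=10
Leaves evaluated: 7 of 8.

7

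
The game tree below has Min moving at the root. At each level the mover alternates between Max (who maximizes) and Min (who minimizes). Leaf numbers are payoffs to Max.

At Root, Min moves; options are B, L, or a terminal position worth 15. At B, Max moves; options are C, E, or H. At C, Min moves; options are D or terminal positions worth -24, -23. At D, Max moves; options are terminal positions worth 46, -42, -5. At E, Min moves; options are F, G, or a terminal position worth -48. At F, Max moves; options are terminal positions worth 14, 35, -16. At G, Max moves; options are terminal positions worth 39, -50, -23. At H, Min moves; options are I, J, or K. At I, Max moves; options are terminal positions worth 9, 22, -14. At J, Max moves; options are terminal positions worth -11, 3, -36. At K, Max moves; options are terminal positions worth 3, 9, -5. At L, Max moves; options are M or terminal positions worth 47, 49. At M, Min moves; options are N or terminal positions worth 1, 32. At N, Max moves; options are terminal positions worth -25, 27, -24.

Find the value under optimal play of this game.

D (Max): max(46, -42, -5) = 46
C (Min): min(46, -24, -23) = -24
F (Max): max(14, 35, -16) = 35
G (Max): max(39, -50, -23) = 39
E (Min): min(35, 39, -48) = -48
I (Max): max(9, 22, -14) = 22
J (Max): max(-11, 3, -36) = 3
K (Max): max(3, 9, -5) = 9
H (Min): min(22, 3, 9) = 3
B (Max): max(-24, -48, 3) = 3
N (Max): max(-25, 27, -24) = 27
M (Min): min(27, 1, 32) = 1
L (Max): max(1, 47, 49) = 49
Root (Min): min(3, 49, 15) = 3

3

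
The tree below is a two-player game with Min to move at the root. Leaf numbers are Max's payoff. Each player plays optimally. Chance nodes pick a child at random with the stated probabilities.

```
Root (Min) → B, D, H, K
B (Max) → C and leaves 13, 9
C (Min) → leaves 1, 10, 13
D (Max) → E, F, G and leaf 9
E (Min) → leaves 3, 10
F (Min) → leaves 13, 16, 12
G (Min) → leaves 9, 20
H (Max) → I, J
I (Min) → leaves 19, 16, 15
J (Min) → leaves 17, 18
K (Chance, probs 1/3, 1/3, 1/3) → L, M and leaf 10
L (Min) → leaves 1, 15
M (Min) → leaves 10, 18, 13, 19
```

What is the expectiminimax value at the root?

C (Min): min(1, 10, 13) = 1
B (Max): max(1, 13, 9) = 13
E (Min): min(3, 10) = 3
F (Min): min(13, 16, 12) = 12
G (Min): min(9, 20) = 9
D (Max): max(3, 12, 9, 9) = 12
I (Min): min(19, 16, 15) = 15
J (Min): min(17, 18) = 17
H (Max): max(15, 17) = 17
L (Min): min(1, 15) = 1
M (Min): min(10, 18, 13, 19) = 10
K (Chance): 1/3·1 + 1/3·10 + 1/3·10 = 7
Root (Min): min(13, 12, 17, 7) = 7

7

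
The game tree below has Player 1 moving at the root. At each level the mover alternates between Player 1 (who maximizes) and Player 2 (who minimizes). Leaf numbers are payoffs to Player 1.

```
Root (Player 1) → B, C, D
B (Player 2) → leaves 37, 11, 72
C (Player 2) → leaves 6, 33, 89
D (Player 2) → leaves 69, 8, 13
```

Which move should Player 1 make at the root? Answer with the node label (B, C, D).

B

B (Player 2): min(37, 11, 72) = 11
C (Player 2): min(6, 33, 89) = 6
D (Player 2): min(69, 8, 13) = 8
Root (Player 1): max(11, 6, 8) = 11
Player 1 picks the child with the highest value: B (value 11).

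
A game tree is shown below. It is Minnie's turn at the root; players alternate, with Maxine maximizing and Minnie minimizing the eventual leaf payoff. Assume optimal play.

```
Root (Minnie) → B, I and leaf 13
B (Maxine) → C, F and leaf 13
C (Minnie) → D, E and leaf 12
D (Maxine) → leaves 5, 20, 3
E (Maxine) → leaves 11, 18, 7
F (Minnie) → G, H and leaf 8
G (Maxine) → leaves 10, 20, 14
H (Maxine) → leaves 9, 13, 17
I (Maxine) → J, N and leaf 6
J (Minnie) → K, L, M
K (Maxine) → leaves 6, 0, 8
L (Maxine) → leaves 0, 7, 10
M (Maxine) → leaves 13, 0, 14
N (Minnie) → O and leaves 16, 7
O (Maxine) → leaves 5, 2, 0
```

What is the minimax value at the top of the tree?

D (Maxine): max(5, 20, 3) = 20
E (Maxine): max(11, 18, 7) = 18
C (Minnie): min(20, 18, 12) = 12
G (Maxine): max(10, 20, 14) = 20
H (Maxine): max(9, 13, 17) = 17
F (Minnie): min(20, 17, 8) = 8
B (Maxine): max(12, 8, 13) = 13
K (Maxine): max(6, 0, 8) = 8
L (Maxine): max(0, 7, 10) = 10
M (Maxine): max(13, 0, 14) = 14
J (Minnie): min(8, 10, 14) = 8
O (Maxine): max(5, 2, 0) = 5
N (Minnie): min(5, 16, 7) = 5
I (Maxine): max(8, 5, 6) = 8
Root (Minnie): min(13, 8, 13) = 8

8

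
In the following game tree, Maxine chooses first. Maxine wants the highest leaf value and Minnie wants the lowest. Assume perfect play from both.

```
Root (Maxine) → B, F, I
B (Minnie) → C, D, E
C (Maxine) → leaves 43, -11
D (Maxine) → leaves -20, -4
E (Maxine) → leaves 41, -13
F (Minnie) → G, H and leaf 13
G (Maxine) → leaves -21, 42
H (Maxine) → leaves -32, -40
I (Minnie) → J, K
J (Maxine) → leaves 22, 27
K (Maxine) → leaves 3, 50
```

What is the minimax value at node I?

27

J: max(22, 27) = 27
K: max(3, 50) = 50
I: min(27, 50) = 27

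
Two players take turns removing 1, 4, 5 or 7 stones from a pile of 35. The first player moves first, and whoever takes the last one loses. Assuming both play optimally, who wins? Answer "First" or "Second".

Mark each pile size as W (mover wins) or L (mover loses):
i:   0  1  2  3  4  5  6  7  8  9 10 11 12 13 14 15 16 17 18 19 20 21 22 23 24 25 26 27 28 29 30 31 32 33 34 35
     W  L  W  L  W  W  W  W  W  L  W  L  W  W  W  W  W  L  W  L  W  W  W  W  W  L  W  L  W  W  W  W  W  L  W  L
Position 35 is L, so the second player wins.

Second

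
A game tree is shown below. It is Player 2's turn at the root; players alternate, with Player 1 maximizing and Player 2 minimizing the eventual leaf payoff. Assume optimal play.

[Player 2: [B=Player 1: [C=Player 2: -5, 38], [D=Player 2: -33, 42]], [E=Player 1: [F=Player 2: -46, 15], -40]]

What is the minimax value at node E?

-40

F: min(-46, 15) = -46
E: max(-46, -40) = -40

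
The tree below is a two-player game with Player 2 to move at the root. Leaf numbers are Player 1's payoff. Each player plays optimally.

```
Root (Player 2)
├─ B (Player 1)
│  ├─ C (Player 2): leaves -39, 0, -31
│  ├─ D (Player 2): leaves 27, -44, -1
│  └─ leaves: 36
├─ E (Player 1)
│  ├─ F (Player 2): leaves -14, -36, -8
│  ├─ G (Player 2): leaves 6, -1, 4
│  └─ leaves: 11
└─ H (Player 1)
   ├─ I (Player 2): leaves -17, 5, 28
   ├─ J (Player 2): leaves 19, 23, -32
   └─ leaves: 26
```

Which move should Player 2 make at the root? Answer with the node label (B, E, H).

C (Player 2): min(-39, 0, -31) = -39
D (Player 2): min(27, -44, -1) = -44
B (Player 1): max(-39, -44, 36) = 36
F (Player 2): min(-14, -36, -8) = -36
G (Player 2): min(6, -1, 4) = -1
E (Player 1): max(-36, -1, 11) = 11
I (Player 2): min(-17, 5, 28) = -17
J (Player 2): min(19, 23, -32) = -32
H (Player 1): max(-17, -32, 26) = 26
Root (Player 2): min(36, 11, 26) = 11
Player 2 picks the child with the lowest value: E (value 11).

E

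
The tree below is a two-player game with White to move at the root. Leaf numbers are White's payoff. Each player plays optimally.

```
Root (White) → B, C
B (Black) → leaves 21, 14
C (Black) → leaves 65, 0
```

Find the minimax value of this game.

14

B (Black): min(21, 14) = 14
C (Black): min(65, 0) = 0
Root (White): max(14, 0) = 14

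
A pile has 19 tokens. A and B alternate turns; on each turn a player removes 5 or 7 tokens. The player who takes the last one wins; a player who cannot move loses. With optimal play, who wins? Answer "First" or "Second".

W/L table (W = player to move can force a win):
i:   0  1  2  3  4  5  6  7  8  9 10 11 12 13 14 15 16 17 18 19
     L  L  L  L  L  W  W  W  W  W  W  W  L  L  L  L  L  W  W  W
Position 19 is W, so the first player wins.

First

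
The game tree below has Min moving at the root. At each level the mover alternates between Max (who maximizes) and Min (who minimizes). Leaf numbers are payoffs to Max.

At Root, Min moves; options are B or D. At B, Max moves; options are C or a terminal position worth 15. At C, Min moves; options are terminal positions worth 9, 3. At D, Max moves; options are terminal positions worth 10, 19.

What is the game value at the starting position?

15

C (Min): min(9, 3) = 3
B (Max): max(3, 15) = 15
D (Max): max(10, 19) = 19
Root (Min): min(15, 19) = 15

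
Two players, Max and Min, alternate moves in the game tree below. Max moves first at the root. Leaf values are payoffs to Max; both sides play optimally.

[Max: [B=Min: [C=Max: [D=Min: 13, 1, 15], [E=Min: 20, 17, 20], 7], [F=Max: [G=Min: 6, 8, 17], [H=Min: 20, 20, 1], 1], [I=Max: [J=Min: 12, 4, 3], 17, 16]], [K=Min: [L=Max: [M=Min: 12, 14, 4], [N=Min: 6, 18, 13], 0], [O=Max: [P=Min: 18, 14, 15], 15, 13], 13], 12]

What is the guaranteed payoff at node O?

15

P: min(18, 14, 15) = 14
O: max(14, 15, 13) = 15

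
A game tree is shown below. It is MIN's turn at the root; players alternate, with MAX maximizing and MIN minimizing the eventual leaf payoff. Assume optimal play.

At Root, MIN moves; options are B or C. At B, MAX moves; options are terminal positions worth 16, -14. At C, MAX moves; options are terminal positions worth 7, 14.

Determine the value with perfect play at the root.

14

B (MAX): max(16, -14) = 16
C (MAX): max(7, 14) = 14
Root (MIN): min(16, 14) = 14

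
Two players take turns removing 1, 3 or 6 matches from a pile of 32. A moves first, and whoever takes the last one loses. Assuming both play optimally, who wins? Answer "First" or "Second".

Positions where the player to move wins (W) vs loses (L):
i:   0  1  2  3  4  5  6  7  8  9 10 11 12 13 14 15 16 17 18 19 20 21 22 23 24 25 26 27 28 29 30 31 32
     W  L  W  L  W  L  W  W  W  W  L  W  L  W  L  W  W  W  W  L  W  L  W  L  W  W  W  W  L  W  L  W  L
Position 32 is L, so the second player wins.

Second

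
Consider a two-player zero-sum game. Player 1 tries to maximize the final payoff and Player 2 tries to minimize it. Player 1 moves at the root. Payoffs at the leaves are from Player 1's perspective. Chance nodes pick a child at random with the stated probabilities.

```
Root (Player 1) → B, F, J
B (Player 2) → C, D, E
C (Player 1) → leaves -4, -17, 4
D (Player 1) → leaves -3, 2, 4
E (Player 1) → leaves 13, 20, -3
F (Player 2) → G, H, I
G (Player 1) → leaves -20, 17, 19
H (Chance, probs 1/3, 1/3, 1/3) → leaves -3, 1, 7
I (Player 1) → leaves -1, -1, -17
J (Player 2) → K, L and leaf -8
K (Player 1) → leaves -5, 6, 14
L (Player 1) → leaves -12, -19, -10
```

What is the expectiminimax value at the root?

4

C (Player 1): max(-4, -17, 4) = 4
D (Player 1): max(-3, 2, 4) = 4
E (Player 1): max(13, 20, -3) = 20
B (Player 2): min(4, 4, 20) = 4
G (Player 1): max(-20, 17, 19) = 19
H (Chance): 1/3·-3 + 1/3·1 + 1/3·7 = 1.67
I (Player 1): max(-1, -1, -17) = -1
F (Player 2): min(19, 1.67, -1) = -1
K (Player 1): max(-5, 6, 14) = 14
L (Player 1): max(-12, -19, -10) = -10
J (Player 2): min(14, -10, -8) = -10
Root (Player 1): max(4, -1, -10) = 4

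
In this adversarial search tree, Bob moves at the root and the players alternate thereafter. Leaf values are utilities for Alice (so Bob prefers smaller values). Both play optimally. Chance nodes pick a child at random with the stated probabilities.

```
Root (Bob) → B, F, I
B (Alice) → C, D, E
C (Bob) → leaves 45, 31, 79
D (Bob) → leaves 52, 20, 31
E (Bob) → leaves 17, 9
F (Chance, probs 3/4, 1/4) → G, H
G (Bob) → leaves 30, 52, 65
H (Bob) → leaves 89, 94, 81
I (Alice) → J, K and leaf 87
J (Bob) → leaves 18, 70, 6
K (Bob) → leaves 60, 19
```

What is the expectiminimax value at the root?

31

C (Bob): min(45, 31, 79) = 31
D (Bob): min(52, 20, 31) = 20
E (Bob): min(17, 9) = 9
B (Alice): max(31, 20, 9) = 31
G (Bob): min(30, 52, 65) = 30
H (Bob): min(89, 94, 81) = 81
F (Chance): 3/4·30 + 1/4·81 = 42.75
J (Bob): min(18, 70, 6) = 6
K (Bob): min(60, 19) = 19
I (Alice): max(6, 19, 87) = 87
Root (Bob): min(31, 42.75, 87) = 31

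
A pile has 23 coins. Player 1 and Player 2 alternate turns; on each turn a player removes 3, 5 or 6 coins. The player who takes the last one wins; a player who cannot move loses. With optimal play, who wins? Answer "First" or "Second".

Mark each pile size as W (mover wins) or L (mover loses):
i:   0  1  2  3  4  5  6  7  8  9 10 11 12 13 14 15 16 17 18 19 20 21 22 23
     L  L  L  W  W  W  W  W  W  L  L  L  W  W  W  W  W  W  L  L  L  W  W  W
Position 23 is W, so the first player wins.

First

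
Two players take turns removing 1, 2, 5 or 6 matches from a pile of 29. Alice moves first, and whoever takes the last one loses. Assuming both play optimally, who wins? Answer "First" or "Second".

Positions where the player to move wins (W) vs loses (L):
i:   0  1  2  3  4  5  6  7  8  9 10 11 12 13 14 15 16 17 18 19 20 21 22 23 24 25 26 27 28 29
     W  L  W  W  L  W  W  W  L  W  W  L  W  W  W  L  W  W  L  W  W  W  L  W  W  L  W  W  W  L
Position 29 is L, so the second player wins.

Second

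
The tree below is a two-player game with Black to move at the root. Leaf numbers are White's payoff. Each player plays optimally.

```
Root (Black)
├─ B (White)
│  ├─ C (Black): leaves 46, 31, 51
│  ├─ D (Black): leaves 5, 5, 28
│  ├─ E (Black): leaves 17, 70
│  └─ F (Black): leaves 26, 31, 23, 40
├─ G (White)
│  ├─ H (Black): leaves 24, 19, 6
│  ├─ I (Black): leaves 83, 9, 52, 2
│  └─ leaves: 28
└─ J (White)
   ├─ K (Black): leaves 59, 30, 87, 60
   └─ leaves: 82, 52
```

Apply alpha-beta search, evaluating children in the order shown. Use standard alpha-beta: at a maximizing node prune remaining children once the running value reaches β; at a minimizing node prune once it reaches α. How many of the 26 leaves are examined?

C [α=-∞,β=+∞]: v=31
D [α=31,β=+∞]: v=5 after child 1 ≤ α → α-cutoff, skip 2
E [α=31,β=+∞]: v=17 after child 1 ≤ α → α-cutoff, skip 1
F [α=31,β=+∞]: v=26 after child 1 ≤ α → α-cutoff, skip 3
B [α=-∞,β=+∞]: v=31
H [α=-∞,β=31]: v=6
I [α=6,β=31]: v=2
G [α=-∞,β=31]: v=28
K [α=-∞,β=28]: v=30
J [α=-∞,β=28]: v=30 after child 1 ≥ β → β-cutoff, skip 2
Root [α=-∞,β=+∞]: v=28
Leaves evaluated: 18 of 26.

18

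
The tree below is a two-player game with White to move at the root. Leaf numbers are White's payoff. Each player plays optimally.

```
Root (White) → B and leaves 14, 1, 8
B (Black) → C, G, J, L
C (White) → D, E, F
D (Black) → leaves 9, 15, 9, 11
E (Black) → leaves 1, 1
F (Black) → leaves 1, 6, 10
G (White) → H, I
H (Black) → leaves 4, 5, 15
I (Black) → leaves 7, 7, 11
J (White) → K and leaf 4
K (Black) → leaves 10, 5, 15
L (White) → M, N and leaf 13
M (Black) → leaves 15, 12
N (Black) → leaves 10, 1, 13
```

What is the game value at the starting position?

14

D (Black): min(9, 15, 9, 11) = 9
E (Black): min(1, 1) = 1
F (Black): min(1, 6, 10) = 1
C (White): max(9, 1, 1) = 9
H (Black): min(4, 5, 15) = 4
I (Black): min(7, 7, 11) = 7
G (White): max(4, 7) = 7
K (Black): min(10, 5, 15) = 5
J (White): max(5, 4) = 5
M (Black): min(15, 12) = 12
N (Black): min(10, 1, 13) = 1
L (White): max(12, 1, 13) = 13
B (Black): min(9, 7, 5, 13) = 5
Root (White): max(5, 14, 1, 8) = 14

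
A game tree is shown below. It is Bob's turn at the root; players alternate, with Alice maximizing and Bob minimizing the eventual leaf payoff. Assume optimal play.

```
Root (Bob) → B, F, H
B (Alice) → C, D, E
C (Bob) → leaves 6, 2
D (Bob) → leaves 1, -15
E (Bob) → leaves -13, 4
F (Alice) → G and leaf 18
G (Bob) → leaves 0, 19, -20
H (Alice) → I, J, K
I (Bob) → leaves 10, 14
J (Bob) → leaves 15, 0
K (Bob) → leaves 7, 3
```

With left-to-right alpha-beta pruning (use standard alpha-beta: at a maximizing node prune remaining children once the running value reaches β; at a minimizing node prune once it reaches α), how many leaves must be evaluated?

C [α=-∞,β=+∞]: v=2
D [α=2,β=+∞]: v=1 after child 1 ≤ α → α-cutoff, skip 1
E [α=2,β=+∞]: v=-13 after child 1 ≤ α → α-cutoff, skip 1
B [α=-∞,β=+∞]: v=2
G [α=-∞,β=2]: v=-20
F [α=-∞,β=2]: v=18
I [α=-∞,β=2]: v=10
H [α=-∞,β=2]: v=10 after child 1 ≥ β → β-cutoff, skip 2
Root [α=-∞,β=+∞]: v=2
Leaves evaluated: 10 of 16.

10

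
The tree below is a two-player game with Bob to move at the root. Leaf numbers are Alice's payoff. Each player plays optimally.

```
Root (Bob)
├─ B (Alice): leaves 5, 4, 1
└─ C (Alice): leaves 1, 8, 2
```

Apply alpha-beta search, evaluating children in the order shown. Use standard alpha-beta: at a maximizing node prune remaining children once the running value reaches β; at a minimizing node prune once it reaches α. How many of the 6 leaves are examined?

5

B [α=-∞,β=+∞]: v=5
C [α=-∞,β=5]: v=8 after child 2 ≥ β → β-cutoff, skip 1
Root [α=-∞,β=+∞]: v=5
Leaves evaluated: 5 of 6.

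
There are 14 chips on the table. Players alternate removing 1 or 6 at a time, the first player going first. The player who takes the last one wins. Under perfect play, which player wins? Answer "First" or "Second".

i:   0  1  2  3  4  5  6  7  8  9 10 11 12 13 14
     L  W  L  W  L  W  W  L  W  L  W  L  W  W  L
Position 14 is L, so the second player wins.

Second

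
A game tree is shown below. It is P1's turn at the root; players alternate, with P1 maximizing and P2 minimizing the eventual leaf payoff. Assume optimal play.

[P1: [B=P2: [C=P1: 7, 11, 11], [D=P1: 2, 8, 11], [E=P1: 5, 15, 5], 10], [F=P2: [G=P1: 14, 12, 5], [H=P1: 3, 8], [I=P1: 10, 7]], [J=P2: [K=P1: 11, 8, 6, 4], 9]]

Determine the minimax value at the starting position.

10

C (P1): max(7, 11, 11) = 11
D (P1): max(2, 8, 11) = 11
E (P1): max(5, 15, 5) = 15
B (P2): min(11, 11, 15, 10) = 10
G (P1): max(14, 12, 5) = 14
H (P1): max(3, 8) = 8
I (P1): max(10, 7) = 10
F (P2): min(14, 8, 10) = 8
K (P1): max(11, 8, 6, 4) = 11
J (P2): min(11, 9) = 9
Root (P1): max(10, 8, 9) = 10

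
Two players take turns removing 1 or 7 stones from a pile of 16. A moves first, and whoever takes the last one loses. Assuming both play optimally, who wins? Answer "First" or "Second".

First

Positions where the player to move wins (W) vs loses (L):
i:   0  1  2  3  4  5  6  7  8  9 10 11 12 13 14 15 16
     W  L  W  L  W  L  W  L  W  L  W  L  W  L  W  L  W
Position 16 is W, so the first player wins.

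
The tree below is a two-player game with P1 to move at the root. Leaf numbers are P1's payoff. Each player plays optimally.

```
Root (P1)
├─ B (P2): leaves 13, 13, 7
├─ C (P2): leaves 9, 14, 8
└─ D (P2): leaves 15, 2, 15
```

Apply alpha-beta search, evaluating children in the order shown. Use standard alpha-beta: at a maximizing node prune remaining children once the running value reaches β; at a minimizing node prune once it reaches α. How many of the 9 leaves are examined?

8

B [α=-∞,β=+∞]: v=7
C [α=7,β=+∞]: v=8
D [α=8,β=+∞]: v=2 after child 2 ≤ α → α-cutoff, skip 1
Root [α=-∞,β=+∞]: v=8
Leaves evaluated: 8 of 9.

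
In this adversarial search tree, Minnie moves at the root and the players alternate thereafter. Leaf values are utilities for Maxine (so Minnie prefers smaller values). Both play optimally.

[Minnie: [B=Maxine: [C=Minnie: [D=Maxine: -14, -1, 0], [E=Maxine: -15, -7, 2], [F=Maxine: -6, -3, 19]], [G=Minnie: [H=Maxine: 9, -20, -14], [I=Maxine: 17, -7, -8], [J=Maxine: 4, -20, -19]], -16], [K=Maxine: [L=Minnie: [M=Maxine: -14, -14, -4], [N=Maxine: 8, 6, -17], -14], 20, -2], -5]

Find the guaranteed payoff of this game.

D (Maxine): max(-14, -1, 0) = 0
E (Maxine): max(-15, -7, 2) = 2
F (Maxine): max(-6, -3, 19) = 19
C (Minnie): min(0, 2, 19) = 0
H (Maxine): max(9, -20, -14) = 9
I (Maxine): max(17, -7, -8) = 17
J (Maxine): max(4, -20, -19) = 4
G (Minnie): min(9, 17, 4) = 4
B (Maxine): max(0, 4, -16) = 4
M (Maxine): max(-14, -14, -4) = -4
N (Maxine): max(8, 6, -17) = 8
L (Minnie): min(-4, 8, -14) = -14
K (Maxine): max(-14, 20, -2) = 20
Root (Minnie): min(4, 20, -5) = -5

-5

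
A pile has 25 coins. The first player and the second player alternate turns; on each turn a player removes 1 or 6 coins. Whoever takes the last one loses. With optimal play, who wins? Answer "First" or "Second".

Compute winning (W) and losing (L) positions by backward induction:
i:   0  1  2  3  4  5  6  7  8  9 10 11 12 13 14 15 16 17 18 19 20 21 22 23 24 25
     W  L  W  L  W  L  W  W  L  W  L  W  L  W  W  L  W  L  W  L  W  W  L  W  L  W
Position 25 is W, so the first player wins.

First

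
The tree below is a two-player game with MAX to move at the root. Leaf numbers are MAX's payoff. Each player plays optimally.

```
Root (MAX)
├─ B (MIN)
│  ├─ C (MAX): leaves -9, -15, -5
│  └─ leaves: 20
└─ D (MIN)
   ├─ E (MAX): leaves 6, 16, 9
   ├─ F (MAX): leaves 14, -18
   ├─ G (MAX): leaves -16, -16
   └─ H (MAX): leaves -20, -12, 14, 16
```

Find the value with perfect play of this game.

C (MAX): max(-9, -15, -5) = -5
B (MIN): min(-5, 20) = -5
E (MAX): max(6, 16, 9) = 16
F (MAX): max(14, -18) = 14
G (MAX): max(-16, -16) = -16
H (MAX): max(-20, -12, 14, 16) = 16
D (MIN): min(16, 14, -16, 16) = -16
Root (MAX): max(-5, -16) = -5

-5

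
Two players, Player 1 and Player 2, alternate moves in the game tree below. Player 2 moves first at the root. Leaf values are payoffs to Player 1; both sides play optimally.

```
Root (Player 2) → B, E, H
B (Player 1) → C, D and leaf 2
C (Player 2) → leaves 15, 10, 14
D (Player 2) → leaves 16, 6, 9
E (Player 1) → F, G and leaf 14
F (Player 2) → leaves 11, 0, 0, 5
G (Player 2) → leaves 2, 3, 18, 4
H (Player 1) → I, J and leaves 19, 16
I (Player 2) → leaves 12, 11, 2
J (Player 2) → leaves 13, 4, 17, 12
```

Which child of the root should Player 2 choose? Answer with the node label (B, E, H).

C (Player 2): min(15, 10, 14) = 10
D (Player 2): min(16, 6, 9) = 6
B (Player 1): max(10, 6, 2) = 10
F (Player 2): min(11, 0, 0, 5) = 0
G (Player 2): min(2, 3, 18, 4) = 2
E (Player 1): max(0, 2, 14) = 14
I (Player 2): min(12, 11, 2) = 2
J (Player 2): min(13, 4, 17, 12) = 4
H (Player 1): max(2, 4, 19, 16) = 19
Root (Player 2): min(10, 14, 19) = 10
Player 2 picks the child with the lowest value: B (value 10).

B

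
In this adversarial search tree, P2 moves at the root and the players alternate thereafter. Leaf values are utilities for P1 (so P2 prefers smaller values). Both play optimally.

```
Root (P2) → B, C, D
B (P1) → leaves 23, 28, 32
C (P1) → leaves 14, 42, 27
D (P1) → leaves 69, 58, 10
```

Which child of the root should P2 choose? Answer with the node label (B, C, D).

B

B (P1): max(23, 28, 32) = 32
C (P1): max(14, 42, 27) = 42
D (P1): max(69, 58, 10) = 69
Root (P2): min(32, 42, 69) = 32
P2 picks the child with the lowest value: B (value 32).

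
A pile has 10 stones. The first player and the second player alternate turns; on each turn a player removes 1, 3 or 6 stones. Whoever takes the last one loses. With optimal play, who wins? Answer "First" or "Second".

Second

Compute winning (W) and losing (L) positions by backward induction:
i:   0  1  2  3  4  5  6  7  8  9 10
     W  L  W  L  W  L  W  W  W  W  L
Position 10 is L, so the second player wins.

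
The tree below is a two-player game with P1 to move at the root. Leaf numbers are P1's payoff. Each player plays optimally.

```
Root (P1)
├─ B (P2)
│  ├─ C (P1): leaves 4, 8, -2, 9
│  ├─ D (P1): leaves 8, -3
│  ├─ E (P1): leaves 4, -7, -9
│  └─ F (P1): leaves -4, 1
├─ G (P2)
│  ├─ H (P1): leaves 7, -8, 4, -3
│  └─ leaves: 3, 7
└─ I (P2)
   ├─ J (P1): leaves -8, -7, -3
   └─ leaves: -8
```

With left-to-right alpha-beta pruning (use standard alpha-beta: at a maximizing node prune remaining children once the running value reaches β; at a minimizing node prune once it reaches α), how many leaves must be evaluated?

20

C [α=-∞,β=+∞]: v=9
D [α=-∞,β=9]: v=8
E [α=-∞,β=8]: v=4
F [α=-∞,β=4]: v=1
B [α=-∞,β=+∞]: v=1
H [α=1,β=+∞]: v=7
G [α=1,β=+∞]: v=3
J [α=3,β=+∞]: v=-3
I [α=3,β=+∞]: v=-3 after child 1 ≤ α → α-cutoff, skip 1
Root [α=-∞,β=+∞]: v=3
Leaves evaluated: 20 of 21.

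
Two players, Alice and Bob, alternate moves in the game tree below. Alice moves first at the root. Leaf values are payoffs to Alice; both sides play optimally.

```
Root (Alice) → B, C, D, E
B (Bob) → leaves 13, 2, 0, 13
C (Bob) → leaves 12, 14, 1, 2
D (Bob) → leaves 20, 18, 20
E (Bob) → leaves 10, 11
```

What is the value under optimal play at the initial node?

B (Bob): min(13, 2, 0, 13) = 0
C (Bob): min(12, 14, 1, 2) = 1
D (Bob): min(20, 18, 20) = 18
E (Bob): min(10, 11) = 10
Root (Alice): max(0, 1, 18, 10) = 18

18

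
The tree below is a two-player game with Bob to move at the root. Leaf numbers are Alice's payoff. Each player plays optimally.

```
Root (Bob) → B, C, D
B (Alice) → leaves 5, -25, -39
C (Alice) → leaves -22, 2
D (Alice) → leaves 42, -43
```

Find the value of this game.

2

B (Alice): max(5, -25, -39) = 5
C (Alice): max(-22, 2) = 2
D (Alice): max(42, -43) = 42
Root (Bob): min(5, 2, 42) = 2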